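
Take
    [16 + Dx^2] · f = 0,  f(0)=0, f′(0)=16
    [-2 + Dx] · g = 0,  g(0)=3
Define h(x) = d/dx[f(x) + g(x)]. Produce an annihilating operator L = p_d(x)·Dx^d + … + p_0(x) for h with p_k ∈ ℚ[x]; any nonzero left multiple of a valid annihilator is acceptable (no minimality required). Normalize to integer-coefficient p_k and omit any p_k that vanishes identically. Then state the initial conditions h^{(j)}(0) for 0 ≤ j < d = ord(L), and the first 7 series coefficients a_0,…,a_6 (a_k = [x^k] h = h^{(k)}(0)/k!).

L = 32 - 16·Dx + 2·Dx^2 - Dx^3  (order 3).
h: a_k = 22, 12, -116, 8, 524/3, 8/5, -4072/45, …
ICs: h(0) = 22, h′(0) = 12, h′′(0) = -232.

f: a_k = 0, 16, 0, -128/3, 0, 512/15, 0, …
g: a_k = 3, 6, 6, 4, 2, 4/5, 4/15, …
h₀=f+g: left-lcm gives L₀, ord ≤ 3.
h₀' ⇒ L via d/dx closure of L₀.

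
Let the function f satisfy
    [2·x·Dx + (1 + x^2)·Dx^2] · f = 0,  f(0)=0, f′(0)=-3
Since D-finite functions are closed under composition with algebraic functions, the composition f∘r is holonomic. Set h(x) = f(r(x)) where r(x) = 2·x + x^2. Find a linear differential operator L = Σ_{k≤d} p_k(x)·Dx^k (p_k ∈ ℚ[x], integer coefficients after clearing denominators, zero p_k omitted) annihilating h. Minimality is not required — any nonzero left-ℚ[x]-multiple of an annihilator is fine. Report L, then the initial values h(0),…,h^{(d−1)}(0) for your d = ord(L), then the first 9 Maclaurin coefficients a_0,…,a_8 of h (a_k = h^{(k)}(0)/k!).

L = (-1 + 8·x + 16·x^2 + 12·x^3 + 3·x^4)·Dx + (1 + x + 4·x^2 + 8·x^3 + 5·x^4 + x^5)·Dx^2  (order 2).
h: a_k = 0, -6, -3, 8, 12, -66/5, -47, 48/7, 168, …
ICs: h(0) = 0, h′(0) = -6.

f: a_k = 0, -3, 0, 1, 0, -3/5, 0, 3/7, 0, …
Substitute x→r, Dx→(1/r')Dx; clear ⇒ L₀.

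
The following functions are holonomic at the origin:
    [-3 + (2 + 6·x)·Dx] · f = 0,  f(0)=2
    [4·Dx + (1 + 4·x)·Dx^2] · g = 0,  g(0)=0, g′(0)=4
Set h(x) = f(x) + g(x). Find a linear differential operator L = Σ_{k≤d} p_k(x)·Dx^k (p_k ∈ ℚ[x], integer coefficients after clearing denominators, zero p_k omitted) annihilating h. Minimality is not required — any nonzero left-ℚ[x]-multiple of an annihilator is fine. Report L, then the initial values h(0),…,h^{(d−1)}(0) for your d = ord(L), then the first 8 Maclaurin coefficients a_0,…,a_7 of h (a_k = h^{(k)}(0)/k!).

L = (84 + 144·x)·Dx + (101 + 552·x + 720·x^2)·Dx^2 + (10 + 94·x + 288·x^2 + 288·x^3)·Dx^3  (order 3).
h: a_k = 2, 7, -41/4, 593/24, -4501/64, 139577/640, -1094503/1536, 17282413/7168, …
ICs: h(0) = 2, h′(0) = 7, h′′(0) = -41/2.

f: a_k = 2, 3, -9/4, 27/8, -405/64, 1701/128, -15309/512, 72171/1024, …
g: a_k = 0, 4, -8, 64/3, -64, 1024/5, -2048/3, 16384/7, …
L₀ := lclm(L_f,L_g); ord L₀ ≤ 1+2.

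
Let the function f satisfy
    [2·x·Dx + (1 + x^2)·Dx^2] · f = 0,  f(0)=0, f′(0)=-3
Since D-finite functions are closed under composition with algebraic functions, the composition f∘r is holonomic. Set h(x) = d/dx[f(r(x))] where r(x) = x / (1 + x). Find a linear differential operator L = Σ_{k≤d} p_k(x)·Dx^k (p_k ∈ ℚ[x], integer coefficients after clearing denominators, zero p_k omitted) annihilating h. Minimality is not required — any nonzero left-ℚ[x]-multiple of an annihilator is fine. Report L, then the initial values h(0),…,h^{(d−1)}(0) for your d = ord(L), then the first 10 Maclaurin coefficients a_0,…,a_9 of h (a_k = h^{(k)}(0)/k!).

f: a_k = 0, -3, 0, 1, 0, -3/5, 0, 3/7, 0, -1/3, …
L₀ from L_f via x↦r, Dx↦r'^{-1}Dx.
h=h₀': d/dx-closure on L₀ ⇒ L.
L = (2 + 4·x) + (1 + 2·x + 2·x^2)·Dx  (order 1).
h: a_k = -3, 6, -6, 0, 12, -24, 24, 0, -48, 96, …
ICs: h(0) = -3.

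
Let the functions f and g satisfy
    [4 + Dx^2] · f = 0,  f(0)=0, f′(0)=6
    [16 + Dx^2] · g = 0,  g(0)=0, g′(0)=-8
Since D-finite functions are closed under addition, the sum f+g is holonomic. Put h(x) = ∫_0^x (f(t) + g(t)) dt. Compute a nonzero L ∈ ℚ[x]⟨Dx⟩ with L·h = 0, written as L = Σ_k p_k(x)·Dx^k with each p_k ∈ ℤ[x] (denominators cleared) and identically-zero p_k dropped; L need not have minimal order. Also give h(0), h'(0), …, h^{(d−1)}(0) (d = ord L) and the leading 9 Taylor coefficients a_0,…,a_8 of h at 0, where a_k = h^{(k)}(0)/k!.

f: a_k = 0, 6, 0, -4, 0, 4/5, 0, -8/105, 0, …
g: a_k = 0, -8, 0, 64/3, 0, -256/15, 0, 2048/315, 0, …
L₀ := lclm(L_f,L_g); ord L₀ ≤ 2+2.
∫: right-multiply L₀ by Dx.
L = 64·Dx + 20·Dx^3 + Dx^5  (order 5).
h: a_k = 0, 0, -1, 0, 13/3, 0, -122/45, 0, 253/315, …
ICs: h(0) = 0, h′(0) = 0, h′′(0) = -2, h′′′(0) = 0, h′′′′(0) = 104.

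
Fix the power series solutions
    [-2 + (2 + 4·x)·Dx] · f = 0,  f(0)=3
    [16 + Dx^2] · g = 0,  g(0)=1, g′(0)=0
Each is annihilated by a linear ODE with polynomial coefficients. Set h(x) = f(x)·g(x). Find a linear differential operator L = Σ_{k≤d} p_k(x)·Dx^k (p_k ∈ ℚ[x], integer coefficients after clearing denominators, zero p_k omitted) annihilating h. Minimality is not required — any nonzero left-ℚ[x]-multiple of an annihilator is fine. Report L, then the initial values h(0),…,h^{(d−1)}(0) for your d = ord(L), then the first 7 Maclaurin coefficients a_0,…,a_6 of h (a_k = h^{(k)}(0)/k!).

L = (19 + 64·x + 64·x^2) + (-2 - 4·x)·Dx + (1 + 4·x + 4·x^2)·Dx^2  (order 2).
h: a_k = 3, 3, -51/2, -45/2, 337/8, 181/8, -5281/240, …
ICs: h(0) = 3, h′(0) = 3.

f: a_k = 3, 3, -3/2, 3/2, -15/8, 21/8, -63/16, …
g: a_k = 1, 0, -8, 0, 32/3, 0, -256/45, …
Product ⇒ symmetric product L₀, ord ≤ 2.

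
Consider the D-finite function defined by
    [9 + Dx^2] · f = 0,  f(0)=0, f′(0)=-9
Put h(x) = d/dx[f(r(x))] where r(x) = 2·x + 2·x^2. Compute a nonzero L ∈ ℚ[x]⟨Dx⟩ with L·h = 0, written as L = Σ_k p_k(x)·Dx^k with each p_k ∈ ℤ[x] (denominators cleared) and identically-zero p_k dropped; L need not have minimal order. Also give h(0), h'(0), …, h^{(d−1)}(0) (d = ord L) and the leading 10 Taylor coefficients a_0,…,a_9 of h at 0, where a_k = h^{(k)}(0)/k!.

L = (48 + 288·x + 864·x^2 + 1152·x^3 + 576·x^4) + (-6 - 12·x)·Dx + (1 + 4·x + 4·x^2)·Dx^2  (order 2).
h: a_k = -18, -36, 324, 1296, 648, -5184, -62208/5, -31104/5, 769824/35, 342144/7, …
ICs: h(0) = -18, h′(0) = -36.

f: a_k = 0, -9, 0, 27/2, 0, -243/40, 0, 729/560, 0, -729/4480, …
Change of var in L_f (x↦r) gives L₀.
h=h₀': d/dx-closure on L₀ ⇒ L.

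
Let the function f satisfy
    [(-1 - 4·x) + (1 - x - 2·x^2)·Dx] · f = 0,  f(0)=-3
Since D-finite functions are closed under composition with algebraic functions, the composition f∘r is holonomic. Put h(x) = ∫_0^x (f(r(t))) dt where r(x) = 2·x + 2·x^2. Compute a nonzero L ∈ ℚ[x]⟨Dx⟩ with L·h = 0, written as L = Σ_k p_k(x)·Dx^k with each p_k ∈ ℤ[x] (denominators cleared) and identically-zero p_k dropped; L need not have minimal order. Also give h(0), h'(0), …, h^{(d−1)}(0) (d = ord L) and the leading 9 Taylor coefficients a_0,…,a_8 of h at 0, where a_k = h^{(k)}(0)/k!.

L = (2 + 20·x + 48·x^2 + 32·x^3)·Dx + (-1 + 2·x + 10·x^2 + 16·x^3 + 8·x^4)·Dx^2  (order 2).
h: a_k = 0, -3, -3, -14, -48, -924/5, -748, -21624/7, -13056, …
ICs: h(0) = 0, h′(0) = -3.

f: a_k = -3, -3, -9, -15, -33, -63, -129, -255, -513, …
L₀ from L_f via x↦r, Dx↦r'^{-1}Dx.
h=∫₀ˣh₀: take L = L₀·Dx.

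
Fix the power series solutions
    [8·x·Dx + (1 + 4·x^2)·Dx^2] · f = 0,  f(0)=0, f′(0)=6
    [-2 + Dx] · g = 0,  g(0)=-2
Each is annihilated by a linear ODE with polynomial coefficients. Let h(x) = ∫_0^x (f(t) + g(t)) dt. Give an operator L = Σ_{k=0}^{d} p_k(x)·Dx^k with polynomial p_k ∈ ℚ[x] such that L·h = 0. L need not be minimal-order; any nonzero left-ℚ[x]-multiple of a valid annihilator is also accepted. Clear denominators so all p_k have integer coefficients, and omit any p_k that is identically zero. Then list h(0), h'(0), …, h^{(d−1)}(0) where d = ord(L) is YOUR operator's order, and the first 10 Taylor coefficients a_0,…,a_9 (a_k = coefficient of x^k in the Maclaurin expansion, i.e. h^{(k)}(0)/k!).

L = (8 - 32·x - 32·x^2)·Dx^2 + (-6 + 12·x + 8·x^2 - 16·x^3)·Dx^3 + (1 + 2·x + 4·x^2 + 8·x^3)·Dx^4  (order 4).
h: a_k = 0, -2, 1, -4/3, -8/3, -4/15, 28/9, -8/315, -2162/315, -4/2835, …
ICs: h(0) = 0, h′(0) = -2, h′′(0) = 2, h′′′(0) = -8.

f: a_k = 0, 6, 0, -8, 0, 96/5, 0, -384/7, 0, 512/3, …
g: a_k = -2, -4, -4, -8/3, -4/3, -8/15, -8/45, -16/315, -4/315, -8/2835, …
L₀ := lclm(L_f,L_g); ord L₀ ≤ 2+1.
Integrate: L := L₀·Dx.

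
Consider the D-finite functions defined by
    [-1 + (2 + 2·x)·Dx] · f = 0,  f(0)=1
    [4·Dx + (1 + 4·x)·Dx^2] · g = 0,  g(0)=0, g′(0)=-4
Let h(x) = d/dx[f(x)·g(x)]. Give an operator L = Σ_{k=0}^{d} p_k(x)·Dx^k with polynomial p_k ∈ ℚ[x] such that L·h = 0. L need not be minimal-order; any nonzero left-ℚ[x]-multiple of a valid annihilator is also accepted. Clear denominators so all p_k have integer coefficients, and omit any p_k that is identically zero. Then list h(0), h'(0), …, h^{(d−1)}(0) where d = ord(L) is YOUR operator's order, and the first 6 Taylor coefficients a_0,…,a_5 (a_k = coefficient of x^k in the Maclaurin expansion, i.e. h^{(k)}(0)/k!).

f: a_k = 1, 1/2, -1/8, 1/16, -5/128, 7/256, …
g: a_k = 0, -4, 8, -64/3, 64, -1024/5, …
L₀ := L_f ⊗_s L_g (sym. prod.), ord ≤ 2.
Differentiate: ansatz ord ≤ ord L₀ ⇒ L.
L = (-83 - 40·x + 16·x^2) + (-196 - 372·x - 48·x^2 + 128·x^3)·Dx + (-20 - 104·x - 84·x^2 + 64·x^3 + 64·x^4)·Dx^2  (order 2).
h: a_k = -4, 12, -101/2, 625/3, -81349/96, 547691/160, …
ICs: h(0) = -4, h′(0) = 12.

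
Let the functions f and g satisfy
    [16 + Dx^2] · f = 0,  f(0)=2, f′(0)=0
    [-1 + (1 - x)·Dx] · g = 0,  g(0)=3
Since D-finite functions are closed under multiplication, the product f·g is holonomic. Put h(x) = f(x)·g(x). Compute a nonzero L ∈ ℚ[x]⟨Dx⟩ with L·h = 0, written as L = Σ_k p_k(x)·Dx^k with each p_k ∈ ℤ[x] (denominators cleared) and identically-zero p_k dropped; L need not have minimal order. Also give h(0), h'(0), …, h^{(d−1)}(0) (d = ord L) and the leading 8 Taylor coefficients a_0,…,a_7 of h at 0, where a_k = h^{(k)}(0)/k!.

L = (-16 + 16·x) + 2·Dx + (-1 + x)·Dx^2  (order 2).
h: a_k = 6, 6, -42, -42, 22, 22, -182/15, -182/15, …
ICs: h(0) = 6, h′(0) = 6.

f: a_k = 2, 0, -16, 0, 64/3, 0, -512/45, 0, …
g: a_k = 3, 3, 3, 3, 3, 3, 3, 3, …
Product ⇒ symmetric product L₀, ord ≤ 2.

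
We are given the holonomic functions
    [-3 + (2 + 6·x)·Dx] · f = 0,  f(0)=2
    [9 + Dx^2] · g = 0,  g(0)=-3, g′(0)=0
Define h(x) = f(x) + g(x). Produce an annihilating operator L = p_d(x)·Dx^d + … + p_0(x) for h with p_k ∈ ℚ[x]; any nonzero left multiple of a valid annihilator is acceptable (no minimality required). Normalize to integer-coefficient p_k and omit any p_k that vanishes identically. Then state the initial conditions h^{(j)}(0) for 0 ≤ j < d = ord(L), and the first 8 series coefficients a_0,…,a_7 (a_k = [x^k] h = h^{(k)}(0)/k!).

L = (-63 - 216·x - 324·x^2) + (18 + 198·x + 648·x^2 + 648·x^3)·Dx + (-7 - 24·x - 36·x^2)·Dx^2 + (2 + 22·x + 72·x^2 + 72·x^3)·Dx^3  (order 3).
h: a_k = -1, 3, 45/4, 27/8, -1053/64, 1701/128, -68769/2560, 72171/1024, …
ICs: h(0) = -1, h′(0) = 3, h′′(0) = 45/2.

f: a_k = 2, 3, -9/4, 27/8, -405/64, 1701/128, -15309/512, 72171/1024, …
g: a_k = -3, 0, 27/2, 0, -81/8, 0, 243/80, 0, …
Sum ⇒ L₀ = lclm(L_f,L_g) in ℚ(x)⟨Dx⟩.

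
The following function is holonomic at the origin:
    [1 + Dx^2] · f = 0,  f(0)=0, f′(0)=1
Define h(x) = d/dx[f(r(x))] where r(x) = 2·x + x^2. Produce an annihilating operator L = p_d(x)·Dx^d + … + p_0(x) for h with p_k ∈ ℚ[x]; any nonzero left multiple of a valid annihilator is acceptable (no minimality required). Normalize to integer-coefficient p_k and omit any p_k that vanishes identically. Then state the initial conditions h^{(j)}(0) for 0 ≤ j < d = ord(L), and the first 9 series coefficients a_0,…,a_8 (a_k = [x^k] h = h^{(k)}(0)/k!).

f: a_k = 0, 1, 0, -1/6, 0, 1/120, 0, -1/5040, 0, …
L₀ from L_f via x↦r, Dx↦r'^{-1}Dx.
Differentiate: ansatz ord ≤ ord L₀ ⇒ L.
L = (7 + 16·x + 24·x^2 + 16·x^3 + 4·x^4) + (-3 - 3·x)·Dx + (1 + 2·x + x^2)·Dx^2  (order 2).
h: a_k = 2, 2, -4, -8, -11/3, 3, 202/45, 88/45, -551/1260, …
ICs: h(0) = 2, h′(0) = 2.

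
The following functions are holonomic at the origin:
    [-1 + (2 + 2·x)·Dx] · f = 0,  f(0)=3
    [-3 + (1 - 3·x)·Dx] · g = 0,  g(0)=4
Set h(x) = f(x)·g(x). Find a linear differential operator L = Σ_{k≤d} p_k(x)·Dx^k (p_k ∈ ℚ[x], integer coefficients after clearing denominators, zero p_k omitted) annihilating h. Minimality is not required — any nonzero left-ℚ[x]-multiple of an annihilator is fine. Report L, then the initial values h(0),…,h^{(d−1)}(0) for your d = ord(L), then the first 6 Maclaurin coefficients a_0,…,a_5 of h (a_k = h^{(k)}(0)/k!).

f: a_k = 3, 3/2, -3/8, 3/16, -15/128, 21/256, …
g: a_k = 4, 12, 36, 108, 324, 972, …
L₀ := L_f ⊗_s L_g (sym. prod.), ord ≤ 1.
L = (7 + 3·x) + (-2 + 4·x + 6·x^2)·Dx  (order 1).
h: a_k = 12, 42, 249/2, 1497/4, 35913/32, 215499/64, …
ICs: h(0) = 12.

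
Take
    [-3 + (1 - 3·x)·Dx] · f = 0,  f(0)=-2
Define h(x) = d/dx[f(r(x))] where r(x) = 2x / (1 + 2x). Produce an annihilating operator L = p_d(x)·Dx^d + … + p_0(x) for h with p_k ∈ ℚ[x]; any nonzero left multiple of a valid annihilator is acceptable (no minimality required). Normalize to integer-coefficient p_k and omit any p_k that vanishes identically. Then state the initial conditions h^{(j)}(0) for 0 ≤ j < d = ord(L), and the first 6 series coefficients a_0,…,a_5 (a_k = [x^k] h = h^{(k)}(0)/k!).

f: a_k = -2, -6, -18, -54, -162, -486, …
Change of var in L_f (x↦r) gives L₀.
Derive L from L₀ (diff closure).
L = 8 + (-1 + 4·x)·Dx  (order 1).
h: a_k = -12, -96, -576, -3072, -15360, -73728, …
ICs: h(0) = -12.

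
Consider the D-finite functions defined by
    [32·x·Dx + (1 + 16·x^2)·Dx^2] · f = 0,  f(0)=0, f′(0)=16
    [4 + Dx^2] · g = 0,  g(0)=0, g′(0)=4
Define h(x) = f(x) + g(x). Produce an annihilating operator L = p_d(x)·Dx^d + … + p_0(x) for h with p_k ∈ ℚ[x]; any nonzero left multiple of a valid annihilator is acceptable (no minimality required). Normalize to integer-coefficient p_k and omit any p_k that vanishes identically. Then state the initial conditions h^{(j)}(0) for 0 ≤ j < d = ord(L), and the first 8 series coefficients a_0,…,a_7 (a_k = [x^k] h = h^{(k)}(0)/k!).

L = (-6016·x + 102400·x^3 + 32768·x^5)·Dx + (-28 + 1216·x^2 + 27648·x^4 + 16384·x^6)·Dx^2 + (-1504·x + 25600·x^3 + 8192·x^5)·Dx^3 + (-7 + 304·x^2 + 6912·x^4 + 4096·x^6)·Dx^4  (order 4).
h: a_k = 0, 20, 0, -88, 0, 12296/15, 0, -2949136/315, …
ICs: h(0) = 0, h′(0) = 20, h′′(0) = 0, h′′′(0) = -528.

f: a_k = 0, 16, 0, -256/3, 0, 4096/5, 0, -65536/7, …
g: a_k = 0, 4, 0, -8/3, 0, 8/15, 0, -16/315, …
L₀ := lclm(L_f,L_g); ord L₀ ≤ 2+2.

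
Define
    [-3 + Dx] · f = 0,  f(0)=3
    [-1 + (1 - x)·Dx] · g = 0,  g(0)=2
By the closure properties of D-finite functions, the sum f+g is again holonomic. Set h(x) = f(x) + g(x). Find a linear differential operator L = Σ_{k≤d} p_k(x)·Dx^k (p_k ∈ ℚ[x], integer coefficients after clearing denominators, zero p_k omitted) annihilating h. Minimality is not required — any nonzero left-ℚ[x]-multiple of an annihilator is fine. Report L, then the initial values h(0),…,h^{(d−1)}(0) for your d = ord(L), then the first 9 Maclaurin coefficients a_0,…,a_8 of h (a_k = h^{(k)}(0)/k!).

L = (-3 + 9·x) + (7 - 18·x + 9·x^2)·Dx + (-2 + 5·x - 3·x^2)·Dx^2  (order 2).
h: a_k = 5, 11, 31/2, 31/2, 97/8, 323/40, 403/80, 1849/560, 11147/4480, …
ICs: h(0) = 5, h′(0) = 11.

f: a_k = 3, 9, 27/2, 27/2, 81/8, 243/40, 243/80, 729/560, 2187/4480, …
g: a_k = 2, 2, 2, 2, 2, 2, 2, 2, 2, …
Weyl lclm of L_f,L_g ⇒ L₀ (ord ≤ 2).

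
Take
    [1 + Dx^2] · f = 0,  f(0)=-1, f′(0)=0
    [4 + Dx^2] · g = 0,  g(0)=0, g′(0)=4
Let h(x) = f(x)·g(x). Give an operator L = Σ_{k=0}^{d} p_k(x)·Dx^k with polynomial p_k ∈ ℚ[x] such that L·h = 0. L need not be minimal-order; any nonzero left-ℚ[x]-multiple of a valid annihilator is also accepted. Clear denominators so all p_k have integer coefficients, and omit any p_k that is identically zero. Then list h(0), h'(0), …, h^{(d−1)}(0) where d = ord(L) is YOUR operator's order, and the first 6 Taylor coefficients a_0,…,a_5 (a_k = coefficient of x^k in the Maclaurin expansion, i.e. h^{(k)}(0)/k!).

L = 9 + 10·Dx^2 + Dx^4  (order 4).
h: a_k = 0, -4, 0, 14/3, 0, -61/30, …
ICs: h(0) = 0, h′(0) = -4, h′′(0) = 0, h′′′(0) = 28.

f: a_k = -1, 0, 1/2, 0, -1/24, 0, …
g: a_k = 0, 4, 0, -8/3, 0, 8/15, …
f·g: L₀ = L_f ⊗_s L_g, ord ≤ 2·2.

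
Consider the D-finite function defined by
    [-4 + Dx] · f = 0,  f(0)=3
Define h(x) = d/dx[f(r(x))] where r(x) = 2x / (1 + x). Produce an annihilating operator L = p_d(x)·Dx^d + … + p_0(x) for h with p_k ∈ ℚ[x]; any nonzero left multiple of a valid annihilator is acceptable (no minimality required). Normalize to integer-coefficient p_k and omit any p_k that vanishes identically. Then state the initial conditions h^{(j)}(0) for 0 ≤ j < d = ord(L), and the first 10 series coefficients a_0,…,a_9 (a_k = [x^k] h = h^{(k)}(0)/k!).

L = (6 - 2·x) + (-1 - 2·x - x^2)·Dx  (order 1).
h: a_k = 24, 144, 264, 32, -264, 368/5, 3224/15, -9024/35, 4504/105, 198608/945, …
ICs: h(0) = 24.

f: a_k = 3, 12, 24, 32, 32, 128/5, 256/15, 1024/105, 512/105, 2048/945, …
L₀ from L_f via x↦r, Dx↦r'^{-1}Dx.
h=h₀': d/dx-closure on L₀ ⇒ L.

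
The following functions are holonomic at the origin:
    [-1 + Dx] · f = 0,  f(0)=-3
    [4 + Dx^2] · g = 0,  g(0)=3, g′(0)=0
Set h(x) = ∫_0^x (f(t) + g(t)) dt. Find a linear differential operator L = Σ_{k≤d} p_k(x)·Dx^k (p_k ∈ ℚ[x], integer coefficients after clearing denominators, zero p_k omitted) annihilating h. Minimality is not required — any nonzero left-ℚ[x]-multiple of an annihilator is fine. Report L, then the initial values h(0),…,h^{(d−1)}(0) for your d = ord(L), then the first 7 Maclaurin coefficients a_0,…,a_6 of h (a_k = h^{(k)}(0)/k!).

f: a_k = -3, -3, -3/2, -1/2, -1/8, -1/40, -1/240, …
g: a_k = 3, 0, -6, 0, 2, 0, -4/15, …
f+g: L₀ = lclm(L_f,L_g), ord ≤ 1+2.
∫: right-multiply L₀ by Dx.
L = -4·Dx + 4·Dx^2 - Dx^3 + Dx^4  (order 4).
h: a_k = 0, 0, -3/2, -5/2, -1/8, 3/8, -1/240, …
ICs: h(0) = 0, h′(0) = 0, h′′(0) = -3, h′′′(0) = -15.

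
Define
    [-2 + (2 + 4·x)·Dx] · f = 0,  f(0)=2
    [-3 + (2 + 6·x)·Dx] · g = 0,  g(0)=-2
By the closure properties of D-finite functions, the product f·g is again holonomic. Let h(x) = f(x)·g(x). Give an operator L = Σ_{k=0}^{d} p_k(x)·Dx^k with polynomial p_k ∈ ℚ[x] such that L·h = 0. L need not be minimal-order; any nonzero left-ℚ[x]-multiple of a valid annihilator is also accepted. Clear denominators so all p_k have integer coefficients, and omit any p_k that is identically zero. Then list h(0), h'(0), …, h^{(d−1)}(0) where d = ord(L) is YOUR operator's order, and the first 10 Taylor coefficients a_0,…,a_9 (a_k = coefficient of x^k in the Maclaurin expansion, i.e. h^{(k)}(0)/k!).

f: a_k = 2, 2, -1, 1, -5/4, 7/4, -21/8, 33/8, -429/64, 715/64, …
g: a_k = -2, -3, 9/4, -27/8, 405/64, -1701/128, 15309/512, -72171/1024, 2814669/16384, -14073345/32768, …
L₀ := L_f ⊗_s L_g (sym. prod.), ord ≤ 1.
L = (-5 - 12·x) + (2 + 10·x + 12·x^2)·Dx  (order 1).
h: a_k = -4, -10, 1/2, -5/4, 101/32, -515/64, 5301/256, -27525/512, 1153005/8192, -6085175/16384, …
ICs: h(0) = -4.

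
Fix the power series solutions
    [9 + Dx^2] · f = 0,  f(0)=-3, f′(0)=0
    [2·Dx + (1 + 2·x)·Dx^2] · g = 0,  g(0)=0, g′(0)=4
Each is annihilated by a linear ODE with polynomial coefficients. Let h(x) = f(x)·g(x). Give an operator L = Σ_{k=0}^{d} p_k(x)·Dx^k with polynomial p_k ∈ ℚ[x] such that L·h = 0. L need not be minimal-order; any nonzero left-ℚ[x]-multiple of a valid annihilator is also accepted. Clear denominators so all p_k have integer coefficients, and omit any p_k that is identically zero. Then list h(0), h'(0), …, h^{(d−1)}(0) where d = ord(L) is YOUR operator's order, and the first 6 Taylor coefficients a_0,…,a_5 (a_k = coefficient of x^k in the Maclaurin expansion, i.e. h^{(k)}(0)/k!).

L = (63 + 1053·x + 3969·x^2 + 5832·x^3 + 2916·x^4) + (63 + 450·x + 972·x^2 + 648·x^3)·Dx + (25 + 270·x + 918·x^2 + 1296·x^3 + 648·x^4)·Dx^2 + (7 + 50·x + 108·x^2 + 72·x^3)·Dx^3 + (2 + 17·x + 53·x^2 + 72·x^3 + 36·x^4)·Dx^4  (order 4).
h: a_k = 0, -12, 12, 38, -30, -69/10, …
ICs: h(0) = 0, h′(0) = -12, h′′(0) = 24, h′′′(0) = 228.

f: a_k = -3, 0, 27/2, 0, -81/8, 0, …
g: a_k = 0, 4, -4, 16/3, -8, 64/5, …
L₀ := L_f ⊗_s L_g (sym. prod.), ord ≤ 4.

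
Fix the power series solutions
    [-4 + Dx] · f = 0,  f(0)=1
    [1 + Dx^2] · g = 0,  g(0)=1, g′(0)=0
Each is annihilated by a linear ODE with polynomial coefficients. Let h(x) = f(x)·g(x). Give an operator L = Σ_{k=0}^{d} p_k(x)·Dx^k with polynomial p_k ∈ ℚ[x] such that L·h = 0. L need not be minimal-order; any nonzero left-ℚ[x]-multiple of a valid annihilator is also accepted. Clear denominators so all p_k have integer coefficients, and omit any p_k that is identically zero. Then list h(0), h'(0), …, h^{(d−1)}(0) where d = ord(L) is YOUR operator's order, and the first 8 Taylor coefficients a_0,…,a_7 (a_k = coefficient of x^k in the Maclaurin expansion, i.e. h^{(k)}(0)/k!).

L = 17 - 8·Dx + Dx^2  (order 2).
h: a_k = 1, 4, 15/2, 26/3, 161/24, 101/30, 11/16, -727/1260, …
ICs: h(0) = 1, h′(0) = 4.

f: a_k = 1, 4, 8, 32/3, 32/3, 128/15, 256/45, 1024/315, …
g: a_k = 1, 0, -1/2, 0, 1/24, 0, -1/720, 0, …
Sym-product of L_f,L_g gives L₀ (≤ ord 2).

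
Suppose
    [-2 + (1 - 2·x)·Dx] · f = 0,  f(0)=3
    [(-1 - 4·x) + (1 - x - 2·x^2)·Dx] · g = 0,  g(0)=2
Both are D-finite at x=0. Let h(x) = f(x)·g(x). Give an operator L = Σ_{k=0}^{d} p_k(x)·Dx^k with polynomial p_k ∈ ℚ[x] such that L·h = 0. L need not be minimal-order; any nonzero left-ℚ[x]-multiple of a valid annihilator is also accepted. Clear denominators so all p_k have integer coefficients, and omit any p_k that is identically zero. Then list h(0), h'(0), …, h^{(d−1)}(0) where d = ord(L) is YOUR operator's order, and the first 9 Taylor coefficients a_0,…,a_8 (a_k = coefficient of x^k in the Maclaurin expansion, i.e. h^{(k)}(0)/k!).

f: a_k = 3, 6, 12, 24, 48, 96, 192, 384, 768, …
g: a_k = 2, 2, 6, 10, 22, 42, 86, 170, 342, …
L₀ := L_f ⊗_s L_g (sym. prod.), ord ≤ 1.
L = (3 + 6·x) + (-1 + x + 2·x^2)·Dx  (order 1).
h: a_k = 6, 18, 54, 138, 342, 810, 1878, 4266, 9558, …
ICs: h(0) = 6.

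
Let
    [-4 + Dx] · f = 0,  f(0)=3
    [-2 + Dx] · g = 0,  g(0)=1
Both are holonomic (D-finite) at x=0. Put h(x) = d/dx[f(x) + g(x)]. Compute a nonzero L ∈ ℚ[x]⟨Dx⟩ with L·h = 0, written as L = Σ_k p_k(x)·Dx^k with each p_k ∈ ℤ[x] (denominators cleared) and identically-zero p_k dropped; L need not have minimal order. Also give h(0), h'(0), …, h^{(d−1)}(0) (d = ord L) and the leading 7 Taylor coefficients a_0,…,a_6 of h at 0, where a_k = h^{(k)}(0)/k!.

f: a_k = 3, 12, 24, 32, 32, 128/5, 256/15, …
g: a_k = 1, 2, 2, 4/3, 2/3, 4/15, 4/45, …
Sum ⇒ L₀ = lclm(L_f,L_g) in ℚ(x)⟨Dx⟩.
Differentiate: ansatz ord ≤ ord L₀ ⇒ L.
L = 8 - 6·Dx + Dx^2  (order 2).
h: a_k = 14, 52, 100, 392/3, 388/3, 1544/15, 616/9, …
ICs: h(0) = 14, h′(0) = 52.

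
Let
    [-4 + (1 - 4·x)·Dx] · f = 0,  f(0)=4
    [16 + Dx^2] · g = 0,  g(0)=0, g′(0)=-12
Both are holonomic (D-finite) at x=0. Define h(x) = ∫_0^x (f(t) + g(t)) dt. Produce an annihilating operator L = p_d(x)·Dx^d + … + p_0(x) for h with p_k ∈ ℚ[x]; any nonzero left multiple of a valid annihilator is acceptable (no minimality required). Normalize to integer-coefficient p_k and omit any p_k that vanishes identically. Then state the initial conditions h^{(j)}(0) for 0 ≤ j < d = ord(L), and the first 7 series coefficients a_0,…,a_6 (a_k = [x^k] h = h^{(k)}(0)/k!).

f: a_k = 4, 16, 64, 256, 1024, 4096, 16384, …
g: a_k = 0, -12, 0, 32, 0, -128/5, 0, …
Sum ⇒ L₀ = lclm(L_f,L_g) in ℚ(x)⟨Dx⟩.
h=∫₀ˣh₀: take L = L₀·Dx.
L = (448 - 512·x + 1024·x^2)·Dx + (-48 + 320·x - 768·x^2 + 1024·x^3)·Dx^2 + (28 - 32·x + 64·x^2)·Dx^3 + (-3 + 20·x - 48·x^2 + 64·x^3)·Dx^4  (order 4).
h: a_k = 0, 4, 2, 64/3, 72, 1024/5, 3392/5, …
ICs: h(0) = 0, h′(0) = 4, h′′(0) = 4, h′′′(0) = 128.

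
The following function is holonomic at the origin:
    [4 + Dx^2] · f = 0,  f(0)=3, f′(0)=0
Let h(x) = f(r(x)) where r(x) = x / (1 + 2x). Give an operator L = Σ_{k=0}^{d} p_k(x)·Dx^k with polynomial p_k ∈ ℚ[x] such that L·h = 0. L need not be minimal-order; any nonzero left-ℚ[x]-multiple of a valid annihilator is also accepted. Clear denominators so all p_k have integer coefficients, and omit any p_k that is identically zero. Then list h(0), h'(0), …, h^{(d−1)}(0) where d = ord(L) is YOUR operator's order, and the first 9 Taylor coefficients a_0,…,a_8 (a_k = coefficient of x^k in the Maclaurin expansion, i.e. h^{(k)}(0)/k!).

f: a_k = 3, 0, -6, 0, 2, 0, -4/15, 0, 2/105, …
Substitute x→r, Dx→(1/r')Dx; clear ⇒ L₀.
L = 4 + (4 + 24·x + 48·x^2 + 32·x^3)·Dx + (1 + 8·x + 24·x^2 + 32·x^3 + 16·x^4)·Dx^2  (order 2).
h: a_k = 3, 0, -6, 24, -70, 176, -6004/15, 4176/5, -33398/21, …
ICs: h(0) = 3, h′(0) = 0.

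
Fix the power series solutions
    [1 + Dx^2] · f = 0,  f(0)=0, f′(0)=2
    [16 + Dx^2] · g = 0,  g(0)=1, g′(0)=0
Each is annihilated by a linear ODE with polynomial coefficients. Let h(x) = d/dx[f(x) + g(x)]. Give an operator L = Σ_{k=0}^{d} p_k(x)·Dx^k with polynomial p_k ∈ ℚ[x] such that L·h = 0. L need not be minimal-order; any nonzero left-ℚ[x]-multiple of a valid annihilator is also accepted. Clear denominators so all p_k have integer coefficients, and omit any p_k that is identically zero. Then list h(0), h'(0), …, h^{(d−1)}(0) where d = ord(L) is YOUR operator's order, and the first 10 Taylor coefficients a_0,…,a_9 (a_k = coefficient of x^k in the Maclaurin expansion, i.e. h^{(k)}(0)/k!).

L = 16 + 17·Dx^2 + Dx^4  (order 4).
h: a_k = 2, -16, -1, 128/3, 1/12, -512/15, -1/360, 4096/315, 1/20160, -8192/2835, …
ICs: h(0) = 2, h′(0) = -16, h′′(0) = -2, h′′′(0) = 256.

f: a_k = 0, 2, 0, -1/3, 0, 1/60, 0, -1/2520, 0, 1/181440, …
g: a_k = 1, 0, -8, 0, 32/3, 0, -256/45, 0, 512/315, 0, …
h₀=f+g: left-lcm gives L₀, ord ≤ 4.
Derive L from L₀ (diff closure).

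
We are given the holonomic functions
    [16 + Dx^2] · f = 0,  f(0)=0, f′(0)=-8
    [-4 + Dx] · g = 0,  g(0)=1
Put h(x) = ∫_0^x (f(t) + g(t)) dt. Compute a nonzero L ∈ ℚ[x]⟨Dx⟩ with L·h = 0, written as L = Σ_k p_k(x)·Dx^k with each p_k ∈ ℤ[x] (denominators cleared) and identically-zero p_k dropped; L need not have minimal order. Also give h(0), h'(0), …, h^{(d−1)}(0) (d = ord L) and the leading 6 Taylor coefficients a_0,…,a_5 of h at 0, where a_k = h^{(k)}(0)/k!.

f: a_k = 0, -8, 0, 64/3, 0, -256/15, …
g: a_k = 1, 4, 8, 32/3, 32/3, 128/15, …
L₀ := lclm(L_f,L_g); ord L₀ ≤ 2+1.
∫: right-multiply L₀ by Dx.
L = -64·Dx + 16·Dx^2 - 4·Dx^3 + Dx^4  (order 4).
h: a_k = 0, 1, -2, 8/3, 8, 32/15, …
ICs: h(0) = 0, h′(0) = 1, h′′(0) = -4, h′′′(0) = 16.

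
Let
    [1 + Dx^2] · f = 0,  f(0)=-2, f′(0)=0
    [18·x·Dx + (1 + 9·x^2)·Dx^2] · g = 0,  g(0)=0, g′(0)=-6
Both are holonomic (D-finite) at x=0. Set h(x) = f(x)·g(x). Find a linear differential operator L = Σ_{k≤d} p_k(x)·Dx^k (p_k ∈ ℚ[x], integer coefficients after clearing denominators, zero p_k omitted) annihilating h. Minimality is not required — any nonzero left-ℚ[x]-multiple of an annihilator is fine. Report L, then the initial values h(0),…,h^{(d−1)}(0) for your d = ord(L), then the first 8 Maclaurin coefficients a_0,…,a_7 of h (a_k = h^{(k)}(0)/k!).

f: a_k = -2, 0, 1, 0, -1/12, 0, 1/360, 0, …
g: a_k = 0, -6, 0, 18, 0, -486/5, 0, 4374/7, …
L₀ := L_f ⊗_s L_g (sym. prod.), ord ≤ 4.
L = (370 + 9594·x^2 + 4131·x^4 + 2916·x^6 + 6561·x^8) + (684·x + 6804·x^3 + 8748·x^5 + 26244·x^7)·Dx + (380 + 9792·x^2 + 5346·x^4 + 5832·x^6 + 13122·x^8)·Dx^2 + (684·x + 6804·x^3 + 8748·x^5 + 26244·x^7)·Dx^3 + (10 + 198·x^2 + 1215·x^4 + 2916·x^6 + 6561·x^8)·Dx^4  (order 4).
h: a_k = 0, 12, 0, -42, 0, 2129/10, 0, -566341/420, …
ICs: h(0) = 0, h′(0) = 12, h′′(0) = 0, h′′′(0) = -252.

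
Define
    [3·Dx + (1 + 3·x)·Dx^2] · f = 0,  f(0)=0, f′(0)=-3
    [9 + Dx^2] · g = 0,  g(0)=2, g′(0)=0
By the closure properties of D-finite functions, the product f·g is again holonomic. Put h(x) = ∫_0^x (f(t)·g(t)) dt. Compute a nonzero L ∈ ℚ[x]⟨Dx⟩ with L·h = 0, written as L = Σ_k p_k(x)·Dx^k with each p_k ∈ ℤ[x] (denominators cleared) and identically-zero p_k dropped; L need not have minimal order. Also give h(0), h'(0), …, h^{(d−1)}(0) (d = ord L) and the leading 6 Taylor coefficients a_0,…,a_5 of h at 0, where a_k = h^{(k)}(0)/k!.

f: a_k = 0, -3, 9/2, -9, 81/4, -243/5, …
g: a_k = 2, 0, -9, 0, 27/4, 0, …
L₀ := L_f ⊗_s L_g (sym. prod.), ord ≤ 4.
∫: right-multiply L₀ by Dx.
L = (-81 + 486·x + 4617·x^2 + 11664·x^3 + 8748·x^4)·Dx + (36 + 540·x + 1944·x^2 + 1944·x^3)·Dx^2 + (180·x + 1134·x^2 + 2592·x^3 + 1944·x^4)·Dx^3 + (4 + 60·x + 216·x^2 + 216·x^3)·Dx^4 + (1 + 14·x + 69·x^2 + 144·x^3 + 108·x^4)·Dx^5  (order 5).
h: a_k = 0, 0, -3, 3, 9/4, 0, …
ICs: h(0) = 0, h′(0) = 0, h′′(0) = -6, h′′′(0) = 18, h′′′′(0) = 54.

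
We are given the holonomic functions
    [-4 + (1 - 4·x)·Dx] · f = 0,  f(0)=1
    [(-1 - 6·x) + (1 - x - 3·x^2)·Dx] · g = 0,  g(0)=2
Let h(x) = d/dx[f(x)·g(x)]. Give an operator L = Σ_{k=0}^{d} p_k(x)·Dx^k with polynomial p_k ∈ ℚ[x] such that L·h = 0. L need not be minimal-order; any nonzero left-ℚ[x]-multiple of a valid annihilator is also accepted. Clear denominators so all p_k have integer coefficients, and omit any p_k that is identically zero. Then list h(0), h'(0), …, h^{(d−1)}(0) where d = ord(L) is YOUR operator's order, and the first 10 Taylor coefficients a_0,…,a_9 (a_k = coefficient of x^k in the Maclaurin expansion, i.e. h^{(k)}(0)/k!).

L = (48 - 102·x - 354·x^2 + 192·x^3 + 1728·x^4) + (-5 + 27·x + 21·x^2 - 238·x^3 + 60·x^4 + 432·x^5)·Dx  (order 1).
h: a_k = 10, 96, 618, 3448, 17640, 85836, 403606, 1853184, 8360190, 37210060, …
ICs: h(0) = 10.

f: a_k = 1, 4, 16, 64, 256, 1024, 4096, 16384, 65536, 262144, …
g: a_k = 2, 2, 8, 14, 38, 80, 194, 434, 1016, 2318, …
h₀=f·g: eliminate ⇒ L₀, order ≤ 1·1.
h₀' ⇒ L via d/dx closure of L₀.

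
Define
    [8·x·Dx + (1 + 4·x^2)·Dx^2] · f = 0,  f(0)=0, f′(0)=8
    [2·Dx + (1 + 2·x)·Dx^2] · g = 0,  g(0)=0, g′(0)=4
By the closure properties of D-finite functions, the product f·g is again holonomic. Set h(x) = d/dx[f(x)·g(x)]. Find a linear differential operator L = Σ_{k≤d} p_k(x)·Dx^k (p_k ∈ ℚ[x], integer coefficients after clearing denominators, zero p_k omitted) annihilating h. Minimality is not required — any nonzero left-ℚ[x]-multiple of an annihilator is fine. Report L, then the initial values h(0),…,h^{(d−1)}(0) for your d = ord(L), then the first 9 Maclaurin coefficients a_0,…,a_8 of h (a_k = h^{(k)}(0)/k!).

f: a_k = 0, 8, 0, -32/3, 0, 128/5, 0, -512/7, 0, …
g: a_k = 0, 4, -4, 16/3, -8, 64/5, -64/3, 256/7, -64, …
L₀ := L_f ⊗_s L_g (sym. prod.), ord ≤ 4.
Derive L from L₀ (diff closure).
L = (192 + 704·x + 2560·x^2 + 9984·x^3 + 15360·x^4 + 13312·x^5 + 4096·x^7) + (72 + 992·x + 4928·x^2 + 15488·x^3 + 34816·x^4 + 47616·x^5 + 35840·x^6 + 6144·x^7 + 14336·x^8)·Dx + (24 + 256·x + 1536·x^2 + 4992·x^3 + 11520·x^4 + 19968·x^5 + 24576·x^6 + 18432·x^7 + 6144·x^8 + 8192·x^9)·Dx^2 + (5 + 36·x + 148·x^2 + 448·x^3 + 1056·x^4 + 1920·x^5 + 2688·x^6 + 3072·x^7 + 2304·x^8 + 1024·x^9 + 1024·x^10)·Dx^3  (order 3).
h: a_k = 0, 64, -96, 0, -320/3, 13312/15, -19712/15, 0, -61952/35, …
ICs: h(0) = 0, h′(0) = 64, h′′(0) = -192.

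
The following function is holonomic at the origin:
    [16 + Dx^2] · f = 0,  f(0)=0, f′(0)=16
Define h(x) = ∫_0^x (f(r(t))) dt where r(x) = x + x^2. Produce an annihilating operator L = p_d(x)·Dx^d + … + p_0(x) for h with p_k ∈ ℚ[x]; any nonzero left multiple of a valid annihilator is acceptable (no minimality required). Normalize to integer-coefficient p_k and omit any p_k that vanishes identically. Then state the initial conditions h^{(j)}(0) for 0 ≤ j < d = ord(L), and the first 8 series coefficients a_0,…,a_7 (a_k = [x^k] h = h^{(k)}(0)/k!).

L = (16 + 96·x + 192·x^2 + 128·x^3)·Dx - 2·Dx^2 + (1 + 2·x)·Dx^3  (order 3).
h: a_k = 0, 0, 8, 16/3, -32/3, -128/5, -704/45, 128/7, …
ICs: h(0) = 0, h′(0) = 0, h′′(0) = 16.

f: a_k = 0, 16, 0, -128/3, 0, 512/15, 0, -4096/315, …
L₀ from L_f via x↦r, Dx↦r'^{-1}Dx.
h=∫h₀ ⇒ L = L₀·Dx.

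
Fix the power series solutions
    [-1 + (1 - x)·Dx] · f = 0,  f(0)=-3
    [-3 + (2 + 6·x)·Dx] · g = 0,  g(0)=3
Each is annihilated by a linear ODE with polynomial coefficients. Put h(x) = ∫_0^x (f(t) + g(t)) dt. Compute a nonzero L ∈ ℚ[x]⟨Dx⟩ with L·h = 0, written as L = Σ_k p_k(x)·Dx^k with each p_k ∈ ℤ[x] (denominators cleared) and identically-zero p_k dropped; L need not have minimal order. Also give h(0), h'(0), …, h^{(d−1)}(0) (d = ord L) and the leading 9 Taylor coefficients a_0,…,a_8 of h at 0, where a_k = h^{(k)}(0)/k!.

L = (-21 - 27·x)·Dx + (17 + 30·x + 81·x^2)·Dx^2 + (2 - 14·x - 42·x^2 + 54·x^3)·Dx^3  (order 3).
h: a_k = 0, 0, 3/4, -17/8, 33/64, -1599/640, 1445/512, -48999/7168, 210369/16384, …
ICs: h(0) = 0, h′(0) = 0, h′′(0) = 3/2.

f: a_k = -3, -3, -3, -3, -3, -3, -3, -3, -3, …
g: a_k = 3, 9/2, -27/8, 81/16, -1215/128, 5103/256, -45927/1024, 216513/2048, -8444007/32768, …
Sum ⇒ L₀ = lclm(L_f,L_g) in ℚ(x)⟨Dx⟩.
Integrate: L := L₀·Dx.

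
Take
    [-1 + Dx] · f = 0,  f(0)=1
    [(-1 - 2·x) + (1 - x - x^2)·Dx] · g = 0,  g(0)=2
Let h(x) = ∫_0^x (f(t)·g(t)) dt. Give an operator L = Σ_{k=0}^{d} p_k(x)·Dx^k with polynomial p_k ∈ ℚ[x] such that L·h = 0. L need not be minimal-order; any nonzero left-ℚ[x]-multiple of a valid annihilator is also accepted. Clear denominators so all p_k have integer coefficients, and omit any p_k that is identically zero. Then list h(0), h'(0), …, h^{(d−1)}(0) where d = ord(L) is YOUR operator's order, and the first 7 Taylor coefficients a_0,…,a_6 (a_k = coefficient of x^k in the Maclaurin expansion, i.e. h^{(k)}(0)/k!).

f: a_k = 1, 1, 1/2, 1/6, 1/24, 1/120, 1/720, …
g: a_k = 2, 2, 4, 6, 10, 16, 26, …
Product ⇒ symmetric product L₀, ord ≤ 1.
∫: right-multiply L₀ by Dx.
L = (2 + x - x^2)·Dx + (-1 + x + x^2)·Dx^2  (order 2).
h: a_k = 0, 2, 2, 7/3, 17/6, 221/60, 893/180, …
ICs: h(0) = 0, h′(0) = 2.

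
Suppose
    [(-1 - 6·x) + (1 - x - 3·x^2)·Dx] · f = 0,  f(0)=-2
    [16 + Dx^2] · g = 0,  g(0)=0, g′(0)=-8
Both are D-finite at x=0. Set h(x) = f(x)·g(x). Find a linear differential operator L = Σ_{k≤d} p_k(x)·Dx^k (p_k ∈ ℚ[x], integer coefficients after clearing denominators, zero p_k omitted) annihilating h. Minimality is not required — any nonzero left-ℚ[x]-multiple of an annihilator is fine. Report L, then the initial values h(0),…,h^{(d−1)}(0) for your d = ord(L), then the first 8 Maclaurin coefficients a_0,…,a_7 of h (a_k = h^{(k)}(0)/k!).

L = (-10 + 16·x + 48·x^2) + (2 + 12·x)·Dx + (-1 + x + 3·x^2)·Dx^2  (order 2).
h: a_k = 0, 16, 16, 64/3, 208/3, 2512/15, 5632/15, 272432/315, …
ICs: h(0) = 0, h′(0) = 16.

f: a_k = -2, -2, -8, -14, -38, -80, -194, -434, …
g: a_k = 0, -8, 0, 64/3, 0, -256/15, 0, 2048/315, …
Product ⇒ symmetric product L₀, ord ≤ 2.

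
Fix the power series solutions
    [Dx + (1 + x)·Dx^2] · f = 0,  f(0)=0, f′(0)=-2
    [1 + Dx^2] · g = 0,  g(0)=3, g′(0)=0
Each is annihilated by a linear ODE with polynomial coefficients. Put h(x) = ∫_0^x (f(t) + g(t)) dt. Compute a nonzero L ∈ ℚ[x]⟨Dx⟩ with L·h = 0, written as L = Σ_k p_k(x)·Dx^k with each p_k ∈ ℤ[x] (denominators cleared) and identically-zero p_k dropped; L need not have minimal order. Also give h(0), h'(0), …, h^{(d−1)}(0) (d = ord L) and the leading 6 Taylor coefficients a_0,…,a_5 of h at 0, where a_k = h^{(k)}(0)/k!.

f: a_k = 0, -2, 1, -2/3, 1/2, -2/5, …
g: a_k = 3, 0, -3/2, 0, 1/8, 0, …
Weyl lclm of L_f,L_g ⇒ L₀ (ord ≤ 4).
Integrate: L := L₀·Dx.
L = (7 + 2·x + x^2)·Dx^2 + (3 + 5·x + 3·x^2 + x^3)·Dx^3 + (7 + 2·x + x^2)·Dx^4 + (3 + 5·x + 3·x^2 + x^3)·Dx^5  (order 5).
h: a_k = 0, 3, -1, -1/6, -1/6, 1/8, …
ICs: h(0) = 0, h′(0) = 3, h′′(0) = -2, h′′′(0) = -1, h′′′′(0) = -4.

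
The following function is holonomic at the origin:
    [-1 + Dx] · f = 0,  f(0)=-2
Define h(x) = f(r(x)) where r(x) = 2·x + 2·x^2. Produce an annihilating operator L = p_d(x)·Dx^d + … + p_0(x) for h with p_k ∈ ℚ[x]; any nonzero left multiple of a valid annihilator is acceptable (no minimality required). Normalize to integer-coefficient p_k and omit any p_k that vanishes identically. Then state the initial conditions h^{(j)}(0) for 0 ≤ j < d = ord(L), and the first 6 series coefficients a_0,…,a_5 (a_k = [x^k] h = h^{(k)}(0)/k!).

L = (-2 - 4·x) + Dx  (order 1).
h: a_k = -2, -4, -8, -32/3, -40/3, -208/15, …
ICs: h(0) = -2.

f: a_k = -2, -2, -1, -1/3, -1/12, -1/60, …
Change of var in L_f (x↦r) gives L₀.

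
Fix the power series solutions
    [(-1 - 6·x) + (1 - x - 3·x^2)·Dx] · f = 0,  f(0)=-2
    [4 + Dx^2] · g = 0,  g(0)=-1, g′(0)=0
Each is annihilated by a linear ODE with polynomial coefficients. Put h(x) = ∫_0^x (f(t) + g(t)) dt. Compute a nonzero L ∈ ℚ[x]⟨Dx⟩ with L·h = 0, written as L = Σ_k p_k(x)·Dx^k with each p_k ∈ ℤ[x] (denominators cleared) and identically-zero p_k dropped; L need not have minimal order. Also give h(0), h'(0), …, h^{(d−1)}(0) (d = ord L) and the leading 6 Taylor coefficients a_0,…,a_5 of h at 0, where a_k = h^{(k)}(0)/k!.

L = (92 + 608·x + 512·x^2 + 1104·x^3 + 360·x^4 + 432·x^5)·Dx + (-24 + 4·x + 24·x^2 + 80·x^3 + 180·x^4 + 216·x^5 + 216·x^6)·Dx^2 + (23 + 152·x + 128·x^2 + 276·x^3 + 90·x^4 + 108·x^5)·Dx^3 + (-6 + x + 6·x^2 + 20·x^3 + 45·x^4 + 54·x^5 + 54·x^6)·Dx^4  (order 4).
h: a_k = 0, -3, -1, -2, -7/2, -116/15, …
ICs: h(0) = 0, h′(0) = -3, h′′(0) = -2, h′′′(0) = -12.

f: a_k = -2, -2, -8, -14, -38, -80, …
g: a_k = -1, 0, 2, 0, -2/3, 0, …
f+g: L₀ = lclm(L_f,L_g), ord ≤ 1+2.
∫: right-multiply L₀ by Dx.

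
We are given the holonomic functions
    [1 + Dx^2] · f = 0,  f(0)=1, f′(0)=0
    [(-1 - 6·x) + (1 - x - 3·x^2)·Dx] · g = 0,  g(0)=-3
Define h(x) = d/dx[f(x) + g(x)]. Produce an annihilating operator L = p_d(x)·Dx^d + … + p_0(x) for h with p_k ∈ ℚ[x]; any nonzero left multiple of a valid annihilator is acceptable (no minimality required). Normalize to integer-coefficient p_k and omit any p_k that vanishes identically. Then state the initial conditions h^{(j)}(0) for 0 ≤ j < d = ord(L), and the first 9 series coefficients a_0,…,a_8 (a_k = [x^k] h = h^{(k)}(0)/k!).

f: a_k = 1, 0, -1/2, 0, 1/24, 0, -1/720, 0, 1/40320, …
g: a_k = -3, -3, -12, -21, -57, -120, -291, -651, -1524, …
Weyl lclm of L_f,L_g ⇒ L₀ (ord ≤ 3).
h=h₀': d/dx-closure on L₀ ⇒ L.
L = (464 + 2522·x + 8618·x^2 + 6330·x^3 + 9630·x^4 + 486·x^5 + 486·x^6) + (-43 - 249·x + 114·x^2 + 559·x^3 + 1500·x^4 + 1863·x^5 + 189·x^6 + 162·x^7)·Dx + (464 + 2522·x + 8618·x^2 + 6330·x^3 + 9630·x^4 + 486·x^5 + 486·x^6)·Dx^2 + (-43 - 249·x + 114·x^2 + 559·x^3 + 1500·x^4 + 1863·x^5 + 189·x^6 + 162·x^7)·Dx^3  (order 3).
h: a_k = -3, -25, -63, -1367/6, -600, -209521/120, -4557, -61447679/5040, -31293, …
ICs: h(0) = -3, h′(0) = -25, h′′(0) = -126.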